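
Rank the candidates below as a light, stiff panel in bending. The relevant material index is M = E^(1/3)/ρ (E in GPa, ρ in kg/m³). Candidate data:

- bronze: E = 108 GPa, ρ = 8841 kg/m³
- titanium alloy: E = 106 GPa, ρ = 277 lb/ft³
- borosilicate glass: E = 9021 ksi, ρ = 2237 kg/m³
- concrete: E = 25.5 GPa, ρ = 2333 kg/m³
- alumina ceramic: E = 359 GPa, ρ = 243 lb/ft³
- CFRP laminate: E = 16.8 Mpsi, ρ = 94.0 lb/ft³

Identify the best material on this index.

CFRP laminate

Convert each candidate to consistent units, then evaluate M:
  bronze: E = 108.0 GPa, ρ = 8841 kg/m³
  titanium alloy: E = 106.0 GPa, ρ = 4437 kg/m³
  borosilicate glass: E = 62.20 GPa, ρ = 2237 kg/m³
  concrete: E = 25.50 GPa, ρ = 2333 kg/m³
  alumina ceramic: E = 359.0 GPa, ρ = 3892 kg/m³
  CFRP laminate: E = 115.8 GPa, ρ = 1506 kg/m³
  CFRP laminate: M = 3.24×10⁻³
  alumina ceramic: M = 1.83×10⁻³
  borosilicate glass: M = 1.77×10⁻³
  concrete: M = 1.26×10⁻³
  titanium alloy: M = 1.07×10⁻³
  bronze: M = 0.539×10⁻³
CFRP laminate has the largest M.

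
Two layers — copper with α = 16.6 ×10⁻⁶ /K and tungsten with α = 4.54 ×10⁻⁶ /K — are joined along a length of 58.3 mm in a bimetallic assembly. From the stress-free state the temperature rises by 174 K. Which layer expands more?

copper

α(copper) = 16.6×10⁻⁶/K vs α(tungsten) = 4.54×10⁻⁶/K.
Higher α expands more for the same ΔT: copper.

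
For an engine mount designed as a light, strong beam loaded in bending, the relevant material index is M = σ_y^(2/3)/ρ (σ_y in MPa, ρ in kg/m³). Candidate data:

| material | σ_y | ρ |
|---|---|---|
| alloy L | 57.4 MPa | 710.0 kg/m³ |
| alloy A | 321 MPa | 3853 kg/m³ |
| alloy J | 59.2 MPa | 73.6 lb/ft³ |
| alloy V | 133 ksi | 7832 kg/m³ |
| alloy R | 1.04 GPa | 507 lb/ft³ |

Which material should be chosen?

Putting every candidate on a common basis:
  alloy L: σ_y = 57.40 MPa, ρ = 710.0 kg/m³
  alloy A: σ_y = 321.0 MPa, ρ = 3853 kg/m³
  alloy J: σ_y = 59.20 MPa, ρ = 1179 kg/m³
  alloy V: σ_y = 917.0 MPa, ρ = 7832 kg/m³
  alloy R: σ_y = 1040 MPa, ρ = 8121 kg/m³
  alloy L: M = 21.0×10⁻³
  alloy J: M = 12.9×10⁻³
  alloy R: M = 12.6×10⁻³
  alloy A: M = 12.2×10⁻³
  alloy V: M = 12.1×10⁻³
Alloy L has the largest M.

alloy L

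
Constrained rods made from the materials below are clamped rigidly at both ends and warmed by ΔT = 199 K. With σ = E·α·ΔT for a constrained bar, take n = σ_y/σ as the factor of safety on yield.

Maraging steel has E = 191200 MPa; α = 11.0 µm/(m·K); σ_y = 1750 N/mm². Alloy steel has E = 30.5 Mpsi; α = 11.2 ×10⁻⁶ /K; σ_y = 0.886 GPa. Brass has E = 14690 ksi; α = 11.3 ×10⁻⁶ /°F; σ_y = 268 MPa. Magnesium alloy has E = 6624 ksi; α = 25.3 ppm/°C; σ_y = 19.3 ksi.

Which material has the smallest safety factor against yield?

Per material, after unit conversion:
  maraging steel: E = 191.2, α = 11.0, σ_y = 1750 → σ = 419 MPa, n = 4.18
  alloy steel: E = 210.3, α = 11.2, σ_y = 886.0 → σ = 469 MPa, n = 1.89
  brass: E = 101.3, α = 20.3, σ_y = 268.0 → σ = 410 MPa, n = 0.654
  magnesium alloy: E = 45.67, α = 25.3, σ_y = 133.1 → σ = 230 MPa, n = 0.579
Magnesium alloy has the lowest safety factor, n = 0.579.

magnesium alloy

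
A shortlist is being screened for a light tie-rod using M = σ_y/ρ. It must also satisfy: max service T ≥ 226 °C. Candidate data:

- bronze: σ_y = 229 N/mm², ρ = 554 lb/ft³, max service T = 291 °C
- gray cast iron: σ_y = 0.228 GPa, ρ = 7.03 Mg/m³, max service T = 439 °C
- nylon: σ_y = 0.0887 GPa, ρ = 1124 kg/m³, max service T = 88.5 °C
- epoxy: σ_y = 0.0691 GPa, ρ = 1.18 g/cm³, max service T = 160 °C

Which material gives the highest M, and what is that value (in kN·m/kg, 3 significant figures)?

Screen on constraints: max service T ≥ 226 °C. Survivors: bronze, gray cast iron.
Convert each candidate to consistent units, then evaluate M:
  bronze: σ_y = 229.0 MPa, ρ = 8874 kg/m³
  gray cast iron: σ_y = 228.0 MPa, ρ = 7030 kg/m³
  gray cast iron: M = 32.4 kN·m/kg
  bronze: M = 25.8 kN·m/kg
The maximum is for gray cast iron.

gray cast iron, M = 32.4 kN·m/kg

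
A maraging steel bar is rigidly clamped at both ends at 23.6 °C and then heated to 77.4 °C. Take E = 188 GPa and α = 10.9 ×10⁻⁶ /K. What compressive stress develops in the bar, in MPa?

110 MPa

ΔT = 53.80 K. Constrained thermal stress σ = E·α·ΔT = 188.0×10³ MPa × 10.9×10⁻⁶ × 53.80 = 110 MPa (compressive).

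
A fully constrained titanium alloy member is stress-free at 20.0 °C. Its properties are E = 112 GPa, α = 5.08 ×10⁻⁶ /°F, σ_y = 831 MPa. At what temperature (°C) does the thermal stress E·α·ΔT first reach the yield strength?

831 °C

α = 5.08×10⁻⁶/°F × 9/5 = 9.14×10⁻⁶/K.
E·α·ΔT = 831.0 MPa ⇒ ΔT = 831.0 / (112.0×10³ × 9.14×10⁻⁶) = 811.4 K.
T = 20.0 + 811.4 = 831.4 °C.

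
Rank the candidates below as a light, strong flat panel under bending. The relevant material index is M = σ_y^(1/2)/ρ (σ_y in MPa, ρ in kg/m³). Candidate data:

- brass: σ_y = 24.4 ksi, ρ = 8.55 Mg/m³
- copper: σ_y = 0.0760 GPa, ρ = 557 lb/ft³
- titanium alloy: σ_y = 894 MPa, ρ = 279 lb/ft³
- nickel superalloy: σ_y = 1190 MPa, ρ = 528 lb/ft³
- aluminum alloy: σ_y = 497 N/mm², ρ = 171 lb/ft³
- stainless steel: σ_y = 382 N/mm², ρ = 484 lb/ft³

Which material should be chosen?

After converting to SI:
  brass: σ_y = 168.2 MPa, ρ = 8550 kg/m³
  copper: σ_y = 76.00 MPa, ρ = 8922 kg/m³
  titanium alloy: σ_y = 894.0 MPa, ρ = 4469 kg/m³
  nickel superalloy: σ_y = 1190 MPa, ρ = 8458 kg/m³
  aluminum alloy: σ_y = 497.0 MPa, ρ = 2739 kg/m³
  stainless steel: σ_y = 382.0 MPa, ρ = 7753 kg/m³
  aluminum alloy: M = 8.14×10⁻³
  titanium alloy: M = 6.69×10⁻³
  nickel superalloy: M = 4.08×10⁻³
  stainless steel: M = 2.52×10⁻³
  brass: M = 1.52×10⁻³
  copper: M = 0.977×10⁻³
Aluminum alloy has the largest M.

aluminum alloy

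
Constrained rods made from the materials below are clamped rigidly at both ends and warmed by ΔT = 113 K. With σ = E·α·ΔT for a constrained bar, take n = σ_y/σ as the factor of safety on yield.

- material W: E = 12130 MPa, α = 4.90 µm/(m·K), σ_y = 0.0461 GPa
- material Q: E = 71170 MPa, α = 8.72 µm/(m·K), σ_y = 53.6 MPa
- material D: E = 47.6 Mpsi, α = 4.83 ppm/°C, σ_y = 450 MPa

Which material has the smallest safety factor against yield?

Per material, after unit conversion:
  material W: E = 12.13, α = 4.90, σ_y = 46.10 → σ = 6.72 MPa, n = 6.86
  material Q: E = 71.17, α = 8.72, σ_y = 53.60 → σ = 70.1 MPa, n = 0.764
  material D: E = 328.2, α = 4.83, σ_y = 450.0 → σ = 179 MPa, n = 2.51
The minimum is material Q at n = 0.764.

material Q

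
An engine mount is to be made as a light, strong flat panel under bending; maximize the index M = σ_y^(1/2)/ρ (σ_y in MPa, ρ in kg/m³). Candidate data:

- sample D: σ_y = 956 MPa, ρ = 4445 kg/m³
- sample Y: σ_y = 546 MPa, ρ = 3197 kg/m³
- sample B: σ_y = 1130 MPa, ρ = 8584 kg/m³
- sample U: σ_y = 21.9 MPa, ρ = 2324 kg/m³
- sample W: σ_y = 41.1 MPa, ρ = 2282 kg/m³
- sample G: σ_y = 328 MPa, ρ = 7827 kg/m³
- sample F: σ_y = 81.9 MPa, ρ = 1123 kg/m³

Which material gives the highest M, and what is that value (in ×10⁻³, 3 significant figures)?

sample F, M = 8.06×10⁻³

Evaluate M for each candidate:
  sample F: M = 8.06×10⁻³
  sample Y: M = 7.31×10⁻³
  sample D: M = 6.96×10⁻³
  sample B: M = 3.92×10⁻³
  sample W: M = 2.81×10⁻³
  sample G: M = 2.31×10⁻³
  sample U: M = 2.01×10⁻³
Sample F has the largest M.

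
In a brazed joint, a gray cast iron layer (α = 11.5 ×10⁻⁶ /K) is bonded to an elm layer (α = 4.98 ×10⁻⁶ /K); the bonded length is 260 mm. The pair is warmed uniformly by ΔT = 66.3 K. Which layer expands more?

α(gray cast iron) = 11.5×10⁻⁶/K vs α(elm) = 4.98×10⁻⁶/K.
Higher α expands more for the same ΔT: gray cast iron.

gray cast iron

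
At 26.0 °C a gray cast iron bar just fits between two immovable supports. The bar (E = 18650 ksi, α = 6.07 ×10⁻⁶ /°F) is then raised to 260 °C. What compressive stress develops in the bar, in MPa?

329 MPa

E = 18650 ksi = 128.6 GPa.
α = 6.07×10⁻⁶/°F × 9/5 = 10.9×10⁻⁶/K.
ΔT = 234.0 K. Constrained thermal stress σ = E·α·ΔT = 128.6×10³ MPa × 10.9×10⁻⁶ × 234.0 = 329 MPa (compressive).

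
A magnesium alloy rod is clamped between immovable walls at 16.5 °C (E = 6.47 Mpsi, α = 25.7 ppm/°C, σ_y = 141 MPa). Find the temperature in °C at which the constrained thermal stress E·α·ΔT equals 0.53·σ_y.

E = 6.47 Mpsi = 44.61 GPa.
E·α·ΔT = 74.73 MPa ⇒ ΔT = 74.73 / (44.61×10³ × 25.7×10⁻⁶) = 65.18 K.
T = 16.5 + 65.18 = 81.68 °C.

81.7 °C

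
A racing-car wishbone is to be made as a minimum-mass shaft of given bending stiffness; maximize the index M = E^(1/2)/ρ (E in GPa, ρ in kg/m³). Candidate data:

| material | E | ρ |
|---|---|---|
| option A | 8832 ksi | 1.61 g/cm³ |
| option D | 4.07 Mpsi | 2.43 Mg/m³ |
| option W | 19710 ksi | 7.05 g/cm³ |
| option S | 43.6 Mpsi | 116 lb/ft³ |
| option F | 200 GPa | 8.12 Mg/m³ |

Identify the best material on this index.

After converting to SI:
  option A: E = 60.89 GPa, ρ = 1610 kg/m³
  option D: E = 28.06 GPa, ρ = 2430 kg/m³
  option W: E = 135.9 GPa, ρ = 7050 kg/m³
  option S: E = 300.6 GPa, ρ = 1858 kg/m³
  option F: E = 200.0 GPa, ρ = 8120 kg/m³
  option S: M = 9.33×10⁻³
  option A: M = 4.85×10⁻³
  option D: M = 2.18×10⁻³
  option F: M = 1.74×10⁻³
  option W: M = 1.65×10⁻³
Option S ranks first.

option S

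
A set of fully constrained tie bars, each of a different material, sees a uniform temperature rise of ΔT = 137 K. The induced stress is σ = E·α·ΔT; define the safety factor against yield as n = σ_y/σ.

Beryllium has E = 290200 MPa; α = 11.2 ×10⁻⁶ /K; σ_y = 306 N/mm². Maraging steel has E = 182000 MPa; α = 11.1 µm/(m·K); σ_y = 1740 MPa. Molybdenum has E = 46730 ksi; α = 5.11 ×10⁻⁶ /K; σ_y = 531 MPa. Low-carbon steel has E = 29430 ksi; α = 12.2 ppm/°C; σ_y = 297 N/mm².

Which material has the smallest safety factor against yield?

In consistent units (E in GPa, α in ×10⁻⁶/K, σ_y in MPa):
  beryllium: E = 290.2, α = 11.2, σ_y = 306.0 → σ = 445 MPa, n = 0.687
  maraging steel: E = 182.0, α = 11.1, σ_y = 1740 → σ = 277 MPa, n = 6.29
  molybdenum: E = 322.2, α = 5.11, σ_y = 531.0 → σ = 226 MPa, n = 2.35
  low-carbon steel: E = 202.9, α = 12.2, σ_y = 297.0 → σ = 339 MPa, n = 0.876
The minimum is beryllium at n = 0.687.

beryllium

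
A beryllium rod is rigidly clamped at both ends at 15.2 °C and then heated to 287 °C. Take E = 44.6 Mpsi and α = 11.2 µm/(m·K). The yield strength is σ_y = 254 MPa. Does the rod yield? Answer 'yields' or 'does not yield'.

E = 44.6 Mpsi = 307.5 GPa.
ΔT = 271.8 K. Constrained thermal stress σ = E·α·ΔT = 307.5×10³ MPa × 11.2×10⁻⁶ × 271.8 = 936 MPa (compressive).
Compare to σ_y = 254 MPa: σ ≥ σ_y, so it yields.

yields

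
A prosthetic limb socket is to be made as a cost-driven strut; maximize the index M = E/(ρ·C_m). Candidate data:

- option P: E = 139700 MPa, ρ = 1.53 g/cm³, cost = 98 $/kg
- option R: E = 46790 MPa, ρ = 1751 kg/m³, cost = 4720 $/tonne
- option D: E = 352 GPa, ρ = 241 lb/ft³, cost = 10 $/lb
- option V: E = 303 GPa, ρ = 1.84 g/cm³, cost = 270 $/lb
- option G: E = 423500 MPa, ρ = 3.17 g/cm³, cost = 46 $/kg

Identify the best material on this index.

After converting to SI:
  option P: E = 139.7 GPa, ρ = 1530 kg/m³, cost = 98.00 $/kg
  option R: E = 46.79 GPa, ρ = 1751 kg/m³, cost = 4.720 $/kg
  option D: E = 352.0 GPa, ρ = 3860 kg/m³, cost = 22.05 $/kg
  option V: E = 303.0 GPa, ρ = 1840 kg/m³, cost = 595.2 $/kg
  option G: E = 423.5 GPa, ρ = 3170 kg/m³, cost = 46.00 $/kg
  option R: M = 5.66 MN·m per $
  option D: M = 4.14 MN·m per $
  option G: M = 2.90 MN·m per $
  option P: M = 0.932 MN·m per $
  option V: M = 0.277 MN·m per $
The maximum is for option R.

option R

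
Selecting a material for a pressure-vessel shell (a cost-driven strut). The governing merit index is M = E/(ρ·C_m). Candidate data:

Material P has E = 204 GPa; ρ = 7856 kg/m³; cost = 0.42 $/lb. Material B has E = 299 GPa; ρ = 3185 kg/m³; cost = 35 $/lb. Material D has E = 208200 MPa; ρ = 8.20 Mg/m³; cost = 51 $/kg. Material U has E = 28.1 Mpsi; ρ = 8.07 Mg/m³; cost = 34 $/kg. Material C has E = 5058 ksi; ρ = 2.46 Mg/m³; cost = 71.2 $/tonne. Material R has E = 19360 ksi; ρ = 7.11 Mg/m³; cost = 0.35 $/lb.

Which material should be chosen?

material C

In SI units:
  material P: E = 204.0 GPa, ρ = 7856 kg/m³, cost = 0.9259 $/kg
  material B: E = 299.0 GPa, ρ = 3185 kg/m³, cost = 77.16 $/kg
  material D: E = 208.2 GPa, ρ = 8200 kg/m³, cost = 51.00 $/kg
  material U: E = 193.7 GPa, ρ = 8070 kg/m³, cost = 34.00 $/kg
  material C: E = 34.87 GPa, ρ = 2460 kg/m³, cost = 0.07120 $/kg
  material R: E = 133.5 GPa, ρ = 7110 kg/m³, cost = 0.7716 $/kg
  material C: M = 199 MN·m per $
  material P: M = 28.0 MN·m per $
  material R: M = 24.3 MN·m per $
  material B: M = 1.22 MN·m per $
  material U: M = 0.706 MN·m per $
  material D: M = 0.498 MN·m per $
The maximum is for material C.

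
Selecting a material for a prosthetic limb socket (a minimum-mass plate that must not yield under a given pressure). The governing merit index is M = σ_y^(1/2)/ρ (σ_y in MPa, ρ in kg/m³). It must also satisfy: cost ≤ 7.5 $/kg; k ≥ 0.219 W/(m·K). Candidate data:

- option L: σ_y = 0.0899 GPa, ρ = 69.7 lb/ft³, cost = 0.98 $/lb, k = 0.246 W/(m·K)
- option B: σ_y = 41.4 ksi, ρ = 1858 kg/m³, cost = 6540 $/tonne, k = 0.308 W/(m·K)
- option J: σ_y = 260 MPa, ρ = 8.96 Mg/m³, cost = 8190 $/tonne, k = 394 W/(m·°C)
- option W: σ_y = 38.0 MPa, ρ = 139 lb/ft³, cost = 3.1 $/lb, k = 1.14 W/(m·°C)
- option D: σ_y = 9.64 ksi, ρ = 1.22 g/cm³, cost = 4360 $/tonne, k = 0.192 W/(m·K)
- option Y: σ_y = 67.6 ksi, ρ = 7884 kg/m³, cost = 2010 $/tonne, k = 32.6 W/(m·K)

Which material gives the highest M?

Screen on constraints: cost ≤ 7.5 $/kg; k ≥ 0.219 W/(m·K). Survivors: option L, option B, option W, option Y.
Convert each candidate to consistent units, then evaluate M:
  option L: σ_y = 89.90 MPa, ρ = 1116 kg/m³
  option B: σ_y = 285.4 MPa, ρ = 1858 kg/m³
  option W: σ_y = 38.00 MPa, ρ = 2227 kg/m³
  option Y: σ_y = 466.1 MPa, ρ = 7884 kg/m³
  option B: M = 9.09×10⁻³
  option L: M = 8.49×10⁻³
  option W: M = 2.77×10⁻³
  option Y: M = 2.74×10⁻³
The maximum is for option B.

option B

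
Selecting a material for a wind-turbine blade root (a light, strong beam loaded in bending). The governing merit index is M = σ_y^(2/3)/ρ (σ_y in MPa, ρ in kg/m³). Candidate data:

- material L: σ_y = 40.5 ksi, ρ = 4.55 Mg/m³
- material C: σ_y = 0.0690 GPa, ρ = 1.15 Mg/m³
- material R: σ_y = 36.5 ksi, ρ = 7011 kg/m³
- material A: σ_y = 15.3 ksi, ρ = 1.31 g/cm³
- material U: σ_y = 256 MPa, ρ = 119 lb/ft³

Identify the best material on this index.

Putting every candidate on a common basis:
  material L: σ_y = 279.2 MPa, ρ = 4550 kg/m³
  material C: σ_y = 69.00 MPa, ρ = 1150 kg/m³
  material R: σ_y = 251.7 MPa, ρ = 7011 kg/m³
  material A: σ_y = 105.5 MPa, ρ = 1310 kg/m³
  material U: σ_y = 256.0 MPa, ρ = 1906 kg/m³
  material U: M = 21.2×10⁻³
  material A: M = 17.0×10⁻³
  material C: M = 14.6×10⁻³
  material L: M = 9.39×10⁻³
  material R: M = 5.69×10⁻³
The maximum is for material U.

material U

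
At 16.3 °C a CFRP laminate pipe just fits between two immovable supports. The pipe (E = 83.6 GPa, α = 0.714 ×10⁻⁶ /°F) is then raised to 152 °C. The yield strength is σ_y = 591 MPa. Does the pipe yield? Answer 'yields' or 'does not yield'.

does not yield

α = 0.714×10⁻⁶/°F × 9/5 = 1.29×10⁻⁶/K.
ΔT = 135.7 K. Constrained thermal stress σ = E·α·ΔT = 83.60×10³ MPa × 1.29×10⁻⁶ × 135.7 = 14.6 MPa (compressive).
Compare to σ_y = 591 MPa: σ < σ_y, so it does not yield.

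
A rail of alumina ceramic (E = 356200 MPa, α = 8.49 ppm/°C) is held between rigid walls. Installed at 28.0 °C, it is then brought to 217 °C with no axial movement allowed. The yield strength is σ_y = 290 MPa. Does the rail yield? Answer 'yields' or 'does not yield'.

yields

E = 356200 MPa = 356.2 GPa.
ΔT = 189.0 K. Constrained thermal stress σ = E·α·ΔT = 356.2×10³ MPa × 8.49×10⁻⁶ × 189.0 = 572 MPa (compressive).
Compare to σ_y = 290 MPa: σ ≥ σ_y, so it yields.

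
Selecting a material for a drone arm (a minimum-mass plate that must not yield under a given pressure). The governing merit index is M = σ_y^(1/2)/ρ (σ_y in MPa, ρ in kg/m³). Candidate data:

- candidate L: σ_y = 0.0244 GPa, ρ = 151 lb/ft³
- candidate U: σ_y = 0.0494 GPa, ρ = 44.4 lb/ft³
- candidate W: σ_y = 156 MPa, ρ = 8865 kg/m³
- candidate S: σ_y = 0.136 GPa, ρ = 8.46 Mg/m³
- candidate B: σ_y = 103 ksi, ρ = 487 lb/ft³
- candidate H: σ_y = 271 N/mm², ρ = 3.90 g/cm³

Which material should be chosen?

Convert each candidate to consistent units, then evaluate M:
  candidate L: σ_y = 24.40 MPa, ρ = 2419 kg/m³
  candidate U: σ_y = 49.40 MPa, ρ = 711.2 kg/m³
  candidate W: σ_y = 156.0 MPa, ρ = 8865 kg/m³
  candidate S: σ_y = 136.0 MPa, ρ = 8460 kg/m³
  candidate B: σ_y = 710.2 MPa, ρ = 7801 kg/m³
  candidate H: σ_y = 271.0 MPa, ρ = 3900 kg/m³
  candidate U: M = 9.88×10⁻³
  candidate H: M = 4.22×10⁻³
  candidate B: M = 3.42×10⁻³
  candidate L: M = 2.04×10⁻³
  candidate W: M = 1.41×10⁻³
  candidate S: M = 1.38×10⁻³
The maximum is for candidate U.

candidate U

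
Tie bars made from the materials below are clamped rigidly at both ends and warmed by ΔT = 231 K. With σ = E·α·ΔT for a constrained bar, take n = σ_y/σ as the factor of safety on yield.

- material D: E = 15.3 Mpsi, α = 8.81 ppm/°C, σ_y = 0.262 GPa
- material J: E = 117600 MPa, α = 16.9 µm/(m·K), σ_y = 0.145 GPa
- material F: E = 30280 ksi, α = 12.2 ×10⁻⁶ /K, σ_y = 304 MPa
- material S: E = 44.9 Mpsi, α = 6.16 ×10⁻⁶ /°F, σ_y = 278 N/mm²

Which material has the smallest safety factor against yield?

In consistent units (E in GPa, α in ×10⁻⁶/K, σ_y in MPa):
  material D: E = 105.5, α = 8.81, σ_y = 262.0 → σ = 215 MPa, n = 1.22
  material J: E = 117.6, α = 16.9, σ_y = 145.0 → σ = 459 MPa, n = 0.316
  material F: E = 208.8, α = 12.2, σ_y = 304.0 → σ = 588 MPa, n = 0.517
  material S: E = 309.6, α = 11.1, σ_y = 278.0 → σ = 793 MPa, n = 0.351
Material J has the lowest safety factor, n = 0.316.

material J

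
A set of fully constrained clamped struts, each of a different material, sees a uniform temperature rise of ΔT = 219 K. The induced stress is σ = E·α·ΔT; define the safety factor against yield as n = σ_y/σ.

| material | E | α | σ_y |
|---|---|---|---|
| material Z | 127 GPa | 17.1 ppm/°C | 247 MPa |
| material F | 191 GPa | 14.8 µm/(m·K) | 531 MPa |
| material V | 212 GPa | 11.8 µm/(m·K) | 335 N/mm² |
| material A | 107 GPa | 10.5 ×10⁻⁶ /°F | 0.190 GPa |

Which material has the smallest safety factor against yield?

With everything in SI (GPa, ×10⁻⁶/K, MPa):
  material Z: E = 127.0, α = 17.1, σ_y = 247.0 → σ = 476 MPa, n = 0.519
  material F: E = 191.0, α = 14.8, σ_y = 531.0 → σ = 619 MPa, n = 0.858
  material V: E = 212.0, α = 11.8, σ_y = 335.0 → σ = 548 MPa, n = 0.611
  material A: E = 107.0, α = 18.9, σ_y = 190.0 → σ = 443 MPa, n = 0.429
Smallest n: material A with n = 0.429.

material A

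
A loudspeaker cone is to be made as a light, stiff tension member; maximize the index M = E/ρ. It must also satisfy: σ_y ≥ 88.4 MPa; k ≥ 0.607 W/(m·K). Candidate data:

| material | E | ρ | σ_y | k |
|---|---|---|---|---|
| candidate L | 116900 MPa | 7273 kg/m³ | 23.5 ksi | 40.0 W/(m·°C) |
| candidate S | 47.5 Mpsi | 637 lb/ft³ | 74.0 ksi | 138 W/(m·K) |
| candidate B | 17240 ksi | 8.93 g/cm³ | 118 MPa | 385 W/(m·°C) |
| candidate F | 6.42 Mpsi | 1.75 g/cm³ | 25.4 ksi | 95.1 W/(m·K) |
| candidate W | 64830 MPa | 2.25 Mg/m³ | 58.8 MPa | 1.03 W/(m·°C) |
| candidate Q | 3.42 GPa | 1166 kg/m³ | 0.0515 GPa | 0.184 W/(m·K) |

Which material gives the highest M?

candidate S

Screen on constraints: σ_y ≥ 88.4 MPa; k ≥ 0.607 W/(m·K). Survivors: candidate L, candidate S, candidate B, candidate F.
After converting to SI:
  candidate L: E = 116.9 GPa, ρ = 7273 kg/m³
  candidate S: E = 327.5 GPa, ρ = 10200 kg/m³
  candidate B: E = 118.9 GPa, ρ = 8930 kg/m³
  candidate F: E = 44.26 GPa, ρ = 1750 kg/m³
  candidate S: M = 32.1 MN·m/kg
  candidate F: M = 25.3 MN·m/kg
  candidate L: M = 16.1 MN·m/kg
  candidate B: M = 13.3 MN·m/kg
Candidate S has the largest M.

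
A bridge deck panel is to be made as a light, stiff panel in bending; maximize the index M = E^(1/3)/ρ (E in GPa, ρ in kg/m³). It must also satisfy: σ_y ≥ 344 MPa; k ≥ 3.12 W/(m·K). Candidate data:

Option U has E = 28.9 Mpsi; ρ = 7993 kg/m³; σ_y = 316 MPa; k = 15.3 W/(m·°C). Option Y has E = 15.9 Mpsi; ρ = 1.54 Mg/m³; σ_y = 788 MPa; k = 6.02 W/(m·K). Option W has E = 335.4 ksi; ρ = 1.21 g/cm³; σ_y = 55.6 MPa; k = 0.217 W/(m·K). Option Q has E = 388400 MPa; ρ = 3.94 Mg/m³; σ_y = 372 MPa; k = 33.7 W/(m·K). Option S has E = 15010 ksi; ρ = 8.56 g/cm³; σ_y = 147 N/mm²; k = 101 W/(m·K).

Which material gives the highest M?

Screen on constraints: σ_y ≥ 344 MPa; k ≥ 3.12 W/(m·K). Survivors: option Y, option Q.
Convert each candidate to consistent units, then evaluate M:
  option Y: E = 109.6 GPa, ρ = 1540 kg/m³
  option Q: E = 388.4 GPa, ρ = 3940 kg/m³
  option Y: M = 3.11×10⁻³
  option Q: M = 1.85×10⁻³
Option Y ranks first.

option Y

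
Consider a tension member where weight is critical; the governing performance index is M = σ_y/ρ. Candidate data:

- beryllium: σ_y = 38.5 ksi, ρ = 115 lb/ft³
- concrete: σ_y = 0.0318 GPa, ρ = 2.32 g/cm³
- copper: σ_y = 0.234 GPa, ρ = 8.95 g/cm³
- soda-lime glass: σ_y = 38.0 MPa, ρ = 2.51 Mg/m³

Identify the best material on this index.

beryllium

After converting to SI:
  beryllium: σ_y = 265.4 MPa, ρ = 1842 kg/m³
  concrete: σ_y = 31.80 MPa, ρ = 2320 kg/m³
  copper: σ_y = 234.0 MPa, ρ = 8950 kg/m³
  soda-lime glass: σ_y = 38.00 MPa, ρ = 2510 kg/m³
  beryllium: M = 144 kN·m/kg
  copper: M = 26.1 kN·m/kg
  soda-lime glass: M = 15.1 kN·m/kg
  concrete: M = 13.7 kN·m/kg
Beryllium has the largest M.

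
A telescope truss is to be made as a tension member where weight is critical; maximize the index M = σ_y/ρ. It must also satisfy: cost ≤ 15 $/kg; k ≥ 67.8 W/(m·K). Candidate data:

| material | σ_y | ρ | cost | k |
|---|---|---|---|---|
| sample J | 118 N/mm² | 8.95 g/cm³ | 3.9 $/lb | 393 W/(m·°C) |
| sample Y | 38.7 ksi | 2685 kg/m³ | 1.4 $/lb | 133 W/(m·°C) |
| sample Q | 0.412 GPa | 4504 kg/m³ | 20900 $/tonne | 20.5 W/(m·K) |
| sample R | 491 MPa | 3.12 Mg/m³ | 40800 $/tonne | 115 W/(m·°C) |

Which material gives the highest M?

sample Y

Screen on constraints: cost ≤ 15 $/kg; k ≥ 67.8 W/(m·K). Survivors: sample J, sample Y.
After converting to SI:
  sample J: σ_y = 118.0 MPa, ρ = 8950 kg/m³
  sample Y: σ_y = 266.8 MPa, ρ = 2685 kg/m³
  sample Y: M = 99.4 kN·m/kg
  sample J: M = 13.2 kN·m/kg
The maximum is for sample Y.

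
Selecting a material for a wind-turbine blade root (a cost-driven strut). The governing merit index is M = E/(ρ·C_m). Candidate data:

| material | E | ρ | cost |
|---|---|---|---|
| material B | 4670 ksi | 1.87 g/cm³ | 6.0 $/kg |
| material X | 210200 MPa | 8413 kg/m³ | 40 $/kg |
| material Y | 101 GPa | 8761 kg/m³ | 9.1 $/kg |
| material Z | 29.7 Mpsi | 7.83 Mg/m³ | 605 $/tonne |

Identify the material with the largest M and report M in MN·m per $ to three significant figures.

Convert each candidate to consistent units, then evaluate M:
  material B: E = 32.20 GPa, ρ = 1870 kg/m³, cost = 6.000 $/kg
  material X: E = 210.2 GPa, ρ = 8413 kg/m³, cost = 40.00 $/kg
  material Y: E = 101.0 GPa, ρ = 8761 kg/m³, cost = 9.100 $/kg
  material Z: E = 204.8 GPa, ρ = 7830 kg/m³, cost = 0.6050 $/kg
  material Z: M = 43.2 MN·m per $
  material B: M = 2.87 MN·m per $
  material Y: M = 1.27 MN·m per $
  material X: M = 0.625 MN·m per $
Material Z ranks first.

material Z, M = 43.2 MN·m per $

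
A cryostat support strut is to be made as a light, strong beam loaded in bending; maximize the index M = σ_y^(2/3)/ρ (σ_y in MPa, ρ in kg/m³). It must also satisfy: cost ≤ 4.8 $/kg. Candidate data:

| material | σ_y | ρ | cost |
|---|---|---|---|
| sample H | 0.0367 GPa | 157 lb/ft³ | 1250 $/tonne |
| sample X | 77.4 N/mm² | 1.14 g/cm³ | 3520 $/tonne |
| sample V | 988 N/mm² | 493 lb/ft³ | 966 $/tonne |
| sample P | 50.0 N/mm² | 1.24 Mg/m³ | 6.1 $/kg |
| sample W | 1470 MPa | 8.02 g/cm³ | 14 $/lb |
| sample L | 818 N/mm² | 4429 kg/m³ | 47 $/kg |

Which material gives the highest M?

sample X

Screen on constraints: cost ≤ 4.8 $/kg. Survivors: sample H, sample X, sample V.
Normalizing units and computing the index:
  sample H: σ_y = 36.70 MPa, ρ = 2515 kg/m³
  sample X: σ_y = 77.40 MPa, ρ = 1140 kg/m³
  sample V: σ_y = 988.0 MPa, ρ = 7897 kg/m³
  sample X: M = 15.9×10⁻³
  sample V: M = 12.6×10⁻³
  sample H: M = 4.39×10⁻³
The maximum is for sample X.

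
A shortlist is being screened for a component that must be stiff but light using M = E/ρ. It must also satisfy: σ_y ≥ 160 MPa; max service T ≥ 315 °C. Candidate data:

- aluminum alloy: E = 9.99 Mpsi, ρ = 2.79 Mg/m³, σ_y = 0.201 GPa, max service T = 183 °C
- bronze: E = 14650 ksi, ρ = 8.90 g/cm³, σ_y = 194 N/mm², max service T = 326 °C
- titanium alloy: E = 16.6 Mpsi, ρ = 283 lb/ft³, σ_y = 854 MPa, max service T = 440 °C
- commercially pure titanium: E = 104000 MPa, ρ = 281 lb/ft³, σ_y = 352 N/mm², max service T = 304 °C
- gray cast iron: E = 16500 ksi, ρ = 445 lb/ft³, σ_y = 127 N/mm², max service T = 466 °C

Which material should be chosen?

titanium alloy

Screen on constraints: σ_y ≥ 160 MPa; max service T ≥ 315 °C. Survivors: bronze, titanium alloy.
After converting to SI:
  bronze: E = 101.0 GPa, ρ = 8900 kg/m³
  titanium alloy: E = 114.5 GPa, ρ = 4533 kg/m³
  titanium alloy: M = 25.2 MN·m/kg
  bronze: M = 11.3 MN·m/kg
Titanium alloy ranks first.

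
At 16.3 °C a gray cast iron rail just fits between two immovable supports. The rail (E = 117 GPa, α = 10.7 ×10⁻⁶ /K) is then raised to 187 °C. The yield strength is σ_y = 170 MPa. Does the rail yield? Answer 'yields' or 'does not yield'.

ΔT = 170.7 K. Constrained thermal stress σ = E·α·ΔT = 117.0×10³ MPa × 10.7×10⁻⁶ × 170.7 = 214 MPa (compressive).
Compare to σ_y = 170 MPa: σ ≥ σ_y, so it yields.

yields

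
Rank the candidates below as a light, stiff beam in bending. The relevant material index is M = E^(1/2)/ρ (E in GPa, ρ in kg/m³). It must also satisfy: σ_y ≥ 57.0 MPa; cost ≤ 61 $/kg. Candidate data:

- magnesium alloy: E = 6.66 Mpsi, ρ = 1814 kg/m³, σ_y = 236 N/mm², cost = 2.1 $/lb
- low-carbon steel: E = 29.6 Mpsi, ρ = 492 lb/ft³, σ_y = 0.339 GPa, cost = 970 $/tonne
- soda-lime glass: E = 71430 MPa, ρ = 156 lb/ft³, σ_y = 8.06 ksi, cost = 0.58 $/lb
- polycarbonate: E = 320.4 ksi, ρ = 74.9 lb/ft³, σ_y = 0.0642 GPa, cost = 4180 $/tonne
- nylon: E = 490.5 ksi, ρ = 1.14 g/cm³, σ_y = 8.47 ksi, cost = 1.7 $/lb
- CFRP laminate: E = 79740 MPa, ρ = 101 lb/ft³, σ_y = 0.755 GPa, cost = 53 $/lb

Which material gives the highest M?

Screen on constraints: σ_y ≥ 57.0 MPa; cost ≤ 61 $/kg. Survivors: magnesium alloy, low-carbon steel, polycarbonate, nylon.
Putting every candidate on a common basis:
  magnesium alloy: E = 45.92 GPa, ρ = 1814 kg/m³
  low-carbon steel: E = 204.1 GPa, ρ = 7881 kg/m³
  polycarbonate: E = 2.209 GPa, ρ = 1200 kg/m³
  nylon: E = 3.382 GPa, ρ = 1140 kg/m³
  magnesium alloy: M = 3.74×10⁻³
  low-carbon steel: M = 1.81×10⁻³
  nylon: M = 1.61×10⁻³
  polycarbonate: M = 1.24×10⁻³
Magnesium alloy has the largest M.

magnesium alloy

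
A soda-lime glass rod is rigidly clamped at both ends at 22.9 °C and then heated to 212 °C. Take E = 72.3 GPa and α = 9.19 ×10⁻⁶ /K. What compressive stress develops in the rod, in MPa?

126 MPa

ΔT = 189.1 K. Constrained thermal stress σ = E·α·ΔT = 72.30×10³ MPa × 9.19×10⁻⁶ × 189.1 = 126 MPa (compressive).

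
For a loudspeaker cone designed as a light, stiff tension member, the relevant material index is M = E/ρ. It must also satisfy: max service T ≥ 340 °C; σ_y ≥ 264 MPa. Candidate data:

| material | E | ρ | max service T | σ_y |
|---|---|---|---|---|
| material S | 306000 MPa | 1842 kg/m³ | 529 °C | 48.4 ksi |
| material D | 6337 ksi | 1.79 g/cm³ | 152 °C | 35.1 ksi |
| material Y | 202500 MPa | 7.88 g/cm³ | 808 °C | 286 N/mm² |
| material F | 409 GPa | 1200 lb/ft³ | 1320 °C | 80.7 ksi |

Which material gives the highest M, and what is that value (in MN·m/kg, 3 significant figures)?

Screen on constraints: max service T ≥ 340 °C; σ_y ≥ 264 MPa. Survivors: material S, material Y, material F.
After converting to SI:
  material S: E = 306.0 GPa, ρ = 1842 kg/m³
  material Y: E = 202.5 GPa, ρ = 7880 kg/m³
  material F: E = 409.0 GPa, ρ = 19220 kg/m³
  material S: M = 166 MN·m/kg
  material Y: M = 25.7 MN·m/kg
  material F: M = 21.3 MN·m/kg
Material S has the largest M.

material S, M = 166 MN·m/kg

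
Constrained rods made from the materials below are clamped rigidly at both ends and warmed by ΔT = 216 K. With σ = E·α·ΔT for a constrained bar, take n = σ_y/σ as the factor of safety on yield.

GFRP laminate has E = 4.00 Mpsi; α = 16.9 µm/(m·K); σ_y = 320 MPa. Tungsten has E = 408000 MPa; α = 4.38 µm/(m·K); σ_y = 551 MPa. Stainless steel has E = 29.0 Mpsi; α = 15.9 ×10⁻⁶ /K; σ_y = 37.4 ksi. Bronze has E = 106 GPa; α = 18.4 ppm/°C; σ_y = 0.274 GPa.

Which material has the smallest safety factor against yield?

Per material, after unit conversion:
  GFRP laminate: E = 27.58, α = 16.9, σ_y = 320.0 → σ = 101 MPa, n = 3.18
  tungsten: E = 408.0, α = 4.38, σ_y = 551.0 → σ = 386 MPa, n = 1.43
  stainless steel: E = 199.9, α = 15.9, σ_y = 257.9 → σ = 687 MPa, n = 0.376
  bronze: E = 106.0, α = 18.4, σ_y = 274.0 → σ = 421 MPa, n = 0.650
The minimum is stainless steel at n = 0.376.

stainless steel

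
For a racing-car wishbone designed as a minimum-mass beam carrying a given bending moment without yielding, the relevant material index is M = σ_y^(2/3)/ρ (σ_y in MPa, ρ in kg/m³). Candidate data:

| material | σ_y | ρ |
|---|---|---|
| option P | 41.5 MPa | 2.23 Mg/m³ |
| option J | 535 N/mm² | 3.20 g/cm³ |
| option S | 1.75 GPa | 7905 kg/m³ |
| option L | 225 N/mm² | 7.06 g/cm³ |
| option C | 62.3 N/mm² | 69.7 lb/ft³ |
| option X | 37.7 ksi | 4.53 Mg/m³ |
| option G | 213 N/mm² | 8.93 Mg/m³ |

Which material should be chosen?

After converting to SI:
  option P: σ_y = 41.50 MPa, ρ = 2230 kg/m³
  option J: σ_y = 535.0 MPa, ρ = 3200 kg/m³
  option S: σ_y = 1750 MPa, ρ = 7905 kg/m³
  option L: σ_y = 225.0 MPa, ρ = 7060 kg/m³
  option C: σ_y = 62.30 MPa, ρ = 1116 kg/m³
  option X: σ_y = 259.9 MPa, ρ = 4530 kg/m³
  option G: σ_y = 213.0 MPa, ρ = 8930 kg/m³
  option J: M = 20.6×10⁻³
  option S: M = 18.4×10⁻³
  option C: M = 14.1×10⁻³
  option X: M = 8.99×10⁻³
  option P: M = 5.38×10⁻³
  option L: M = 5.24×10⁻³
  option G: M = 3.99×10⁻³
Option J ranks first.

option J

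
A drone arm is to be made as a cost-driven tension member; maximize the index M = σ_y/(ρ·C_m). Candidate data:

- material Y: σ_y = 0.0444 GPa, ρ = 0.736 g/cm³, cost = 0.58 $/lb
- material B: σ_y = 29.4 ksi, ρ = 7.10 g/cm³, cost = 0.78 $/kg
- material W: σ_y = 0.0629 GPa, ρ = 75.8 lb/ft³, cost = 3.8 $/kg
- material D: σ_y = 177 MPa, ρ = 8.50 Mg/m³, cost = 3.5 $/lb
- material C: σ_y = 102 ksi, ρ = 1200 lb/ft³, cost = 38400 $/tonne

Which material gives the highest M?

material Y

In SI units:
  material Y: σ_y = 44.40 MPa, ρ = 736.0 kg/m³, cost = 1.279 $/kg
  material B: σ_y = 202.7 MPa, ρ = 7100 kg/m³, cost = 0.7800 $/kg
  material W: σ_y = 62.90 MPa, ρ = 1214 kg/m³, cost = 3.800 $/kg
  material D: σ_y = 177.0 MPa, ρ = 8500 kg/m³, cost = 7.716 $/kg
  material C: σ_y = 703.3 MPa, ρ = 19220 kg/m³, cost = 38.40 $/kg
  material Y: M = 47.2 kN·m per $
  material B: M = 36.6 kN·m per $
  material W: M = 13.6 kN·m per $
  material D: M = 2.70 kN·m per $
  material C: M = 0.953 kN·m per $
The maximum is for material Y.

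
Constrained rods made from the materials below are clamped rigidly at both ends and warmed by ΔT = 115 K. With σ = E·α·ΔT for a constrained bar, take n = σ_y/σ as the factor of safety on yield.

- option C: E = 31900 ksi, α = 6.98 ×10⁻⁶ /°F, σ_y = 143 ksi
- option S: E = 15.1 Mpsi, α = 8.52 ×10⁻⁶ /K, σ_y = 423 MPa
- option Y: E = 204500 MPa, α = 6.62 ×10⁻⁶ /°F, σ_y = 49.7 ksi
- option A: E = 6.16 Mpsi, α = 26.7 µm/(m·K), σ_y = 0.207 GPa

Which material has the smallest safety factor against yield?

Per material, after unit conversion:
  option C: E = 219.9, α = 12.6, σ_y = 986.0 → σ = 318 MPa, n = 3.10
  option S: E = 104.1, α = 8.52, σ_y = 423.0 → σ = 102 MPa, n = 4.15
  option Y: E = 204.5, α = 11.9, σ_y = 342.7 → σ = 280 MPa, n = 1.22
  option A: E = 42.47, α = 26.7, σ_y = 207.0 → σ = 130 MPa, n = 1.59
Option Y has the lowest safety factor, n = 1.22.

option Y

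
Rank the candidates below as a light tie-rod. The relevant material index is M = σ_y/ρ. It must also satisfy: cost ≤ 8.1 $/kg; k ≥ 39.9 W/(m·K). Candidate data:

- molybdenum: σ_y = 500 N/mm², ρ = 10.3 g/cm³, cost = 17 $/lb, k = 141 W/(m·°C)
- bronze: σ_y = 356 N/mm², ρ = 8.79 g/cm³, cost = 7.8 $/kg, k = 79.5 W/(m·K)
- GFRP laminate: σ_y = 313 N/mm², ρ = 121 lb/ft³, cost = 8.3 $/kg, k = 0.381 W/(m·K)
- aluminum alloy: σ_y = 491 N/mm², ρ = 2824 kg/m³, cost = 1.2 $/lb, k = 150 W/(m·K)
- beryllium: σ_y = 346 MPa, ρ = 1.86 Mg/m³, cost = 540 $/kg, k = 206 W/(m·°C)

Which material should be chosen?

aluminum alloy

Screen on constraints: cost ≤ 8.1 $/kg; k ≥ 39.9 W/(m·K). Survivors: bronze, aluminum alloy.
After converting to SI:
  bronze: σ_y = 356.0 MPa, ρ = 8790 kg/m³
  aluminum alloy: σ_y = 491.0 MPa, ρ = 2824 kg/m³
  aluminum alloy: M = 174 kN·m/kg
  bronze: M = 40.5 kN·m/kg
The maximum is for aluminum alloy.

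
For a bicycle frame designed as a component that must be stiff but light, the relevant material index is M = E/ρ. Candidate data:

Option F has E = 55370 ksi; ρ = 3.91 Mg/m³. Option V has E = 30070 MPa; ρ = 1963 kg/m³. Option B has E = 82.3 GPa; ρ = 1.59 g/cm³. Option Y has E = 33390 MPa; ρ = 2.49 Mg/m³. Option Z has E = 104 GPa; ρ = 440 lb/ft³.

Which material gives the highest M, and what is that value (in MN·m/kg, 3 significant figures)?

option F, M = 97.6 MN·m/kg

In SI units:
  option F: E = 381.8 GPa, ρ = 3910 kg/m³
  option V: E = 30.07 GPa, ρ = 1963 kg/m³
  option B: E = 82.30 GPa, ρ = 1590 kg/m³
  option Y: E = 33.39 GPa, ρ = 2490 kg/m³
  option Z: E = 104.0 GPa, ρ = 7048 kg/m³
  option F: M = 97.6 MN·m/kg
  option B: M = 51.8 MN·m/kg
  option V: M = 15.3 MN·m/kg
  option Z: M = 14.8 MN·m/kg
  option Y: M = 13.4 MN·m/kg
Option F has the largest M.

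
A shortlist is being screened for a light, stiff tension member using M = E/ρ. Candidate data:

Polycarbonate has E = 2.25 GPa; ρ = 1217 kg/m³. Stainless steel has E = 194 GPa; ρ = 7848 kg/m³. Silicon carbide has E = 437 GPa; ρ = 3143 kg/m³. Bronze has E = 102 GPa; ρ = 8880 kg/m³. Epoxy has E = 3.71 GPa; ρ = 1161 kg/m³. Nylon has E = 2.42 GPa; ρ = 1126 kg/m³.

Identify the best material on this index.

Per-candidate index values:
  silicon carbide: M = 139 MN·m/kg
  stainless steel: M = 24.7 MN·m/kg
  bronze: M = 11.5 MN·m/kg
  epoxy: M = 3.20 MN·m/kg
  nylon: M = 2.15 MN·m/kg
  polycarbonate: M = 1.85 MN·m/kg
Highest index: silicon carbide.

silicon carbide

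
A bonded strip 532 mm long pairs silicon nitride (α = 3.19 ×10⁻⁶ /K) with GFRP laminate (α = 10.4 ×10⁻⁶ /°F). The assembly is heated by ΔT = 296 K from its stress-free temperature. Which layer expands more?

GFRP laminate: α = 10.4×10⁻⁶/°F × 9/5 = 18.7×10⁻⁶/K.
α(silicon nitride) = 3.19×10⁻⁶/K vs α(GFRP laminate) = 18.7×10⁻⁶/K.
Higher α expands more for the same ΔT: GFRP laminate.

GFRP laminate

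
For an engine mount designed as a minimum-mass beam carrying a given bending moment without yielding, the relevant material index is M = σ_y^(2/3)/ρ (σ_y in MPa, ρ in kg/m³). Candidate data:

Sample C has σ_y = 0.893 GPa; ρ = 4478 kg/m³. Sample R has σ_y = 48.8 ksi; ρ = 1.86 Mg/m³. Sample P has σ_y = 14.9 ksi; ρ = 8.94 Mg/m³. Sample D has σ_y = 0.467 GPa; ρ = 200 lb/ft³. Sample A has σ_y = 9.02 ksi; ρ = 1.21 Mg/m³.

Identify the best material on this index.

Convert each candidate to consistent units, then evaluate M:
  sample C: σ_y = 893.0 MPa, ρ = 4478 kg/m³
  sample R: σ_y = 336.5 MPa, ρ = 1860 kg/m³
  sample P: σ_y = 102.7 MPa, ρ = 8940 kg/m³
  sample D: σ_y = 467.0 MPa, ρ = 3204 kg/m³
  sample A: σ_y = 62.19 MPa, ρ = 1210 kg/m³
  sample R: M = 26.0×10⁻³
  sample C: M = 20.7×10⁻³
  sample D: M = 18.8×10⁻³
  sample A: M = 13.0×10⁻³
  sample P: M = 2.45×10⁻³
Sample R ranks first.

sample R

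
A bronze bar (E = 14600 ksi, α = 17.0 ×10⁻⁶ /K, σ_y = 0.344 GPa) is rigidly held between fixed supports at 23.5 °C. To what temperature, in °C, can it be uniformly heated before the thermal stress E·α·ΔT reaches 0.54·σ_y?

E = 14600 ksi = 100.7 GPa.
σ_y = 0.344 GPa = 344.0 MPa.
E·α·ΔT = 185.8 MPa ⇒ ΔT = 185.8 / (100.7×10³ × 17.0×10⁻⁶) = 108.6 K.
T = 23.5 + 108.6 = 132.1 °C.

132 °C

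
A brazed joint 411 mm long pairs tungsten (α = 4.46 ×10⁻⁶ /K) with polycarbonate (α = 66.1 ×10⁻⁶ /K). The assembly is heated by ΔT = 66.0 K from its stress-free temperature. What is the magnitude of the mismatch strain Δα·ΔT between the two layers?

Δα = |4.46 − 66.1|×10⁻⁶/K = 61.6×10⁻⁶/K.
Mismatch strain = Δα·ΔT = 61.6×10⁻⁶ × 66.0 = 4.07×10⁻³.

4.07×10⁻³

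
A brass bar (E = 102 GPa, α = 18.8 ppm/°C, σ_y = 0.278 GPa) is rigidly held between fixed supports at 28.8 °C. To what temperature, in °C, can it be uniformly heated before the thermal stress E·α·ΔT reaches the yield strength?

174 °C

σ_y = 0.278 GPa = 278.0 MPa.
E·α·ΔT = 278.0 MPa ⇒ ΔT = 278.0 / (102.0×10³ × 18.8×10⁻⁶) = 145.0 K.
T = 28.8 + 145.0 = 173.8 °C.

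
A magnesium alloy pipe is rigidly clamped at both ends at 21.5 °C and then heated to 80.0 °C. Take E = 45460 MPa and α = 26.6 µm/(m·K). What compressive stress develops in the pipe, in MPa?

70.7 MPa

E = 45460 MPa = 45.46 GPa.
ΔT = 58.50 K. Constrained thermal stress σ = E·α·ΔT = 45.46×10³ MPa × 26.6×10⁻⁶ × 58.50 = 70.7 MPa (compressive).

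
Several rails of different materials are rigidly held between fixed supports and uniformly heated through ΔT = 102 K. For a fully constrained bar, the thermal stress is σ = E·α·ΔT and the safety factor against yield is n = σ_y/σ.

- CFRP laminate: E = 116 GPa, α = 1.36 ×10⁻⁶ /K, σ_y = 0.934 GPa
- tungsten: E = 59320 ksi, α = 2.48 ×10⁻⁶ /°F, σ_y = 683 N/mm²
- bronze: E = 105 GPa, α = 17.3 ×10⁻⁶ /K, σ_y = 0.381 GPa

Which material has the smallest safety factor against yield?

bronze

Converting E to GPa, α to ×10⁻⁶/K, σ_y to MPa, then σ and n for each:
  CFRP laminate: E = 116.0, α = 1.36, σ_y = 934.0 → σ = 16.1 MPa, n = 58.0
  tungsten: E = 409.0, α = 4.46, σ_y = 683.0 → σ = 186 MPa, n = 3.67
  bronze: E = 105.0, α = 17.3, σ_y = 381.0 → σ = 185 MPa, n = 2.06
Bronze has the lowest safety factor, n = 2.06.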